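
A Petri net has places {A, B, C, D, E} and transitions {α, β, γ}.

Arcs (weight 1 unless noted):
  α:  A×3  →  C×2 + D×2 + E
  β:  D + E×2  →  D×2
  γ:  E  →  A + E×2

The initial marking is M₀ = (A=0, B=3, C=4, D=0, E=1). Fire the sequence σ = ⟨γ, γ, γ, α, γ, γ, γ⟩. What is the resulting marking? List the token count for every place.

(A=3, B=3, C=6, D=2, E=8)

step 1: fire γ:  (A=0, B=3, C=4, D=0, E=1) → (A=1, B=3, C=4, D=0, E=2)
step 2: fire γ:  (A=1, B=3, C=4, D=0, E=2) → (A=2, B=3, C=4, D=0, E=3)
step 3: fire γ:  (A=2, B=3, C=4, D=0, E=3) → (A=3, B=3, C=4, D=0, E=4)
step 4: fire α:  (A=3, B=3, C=4, D=0, E=4) → (A=0, B=3, C=6, D=2, E=5)
step 5: fire γ:  (A=0, B=3, C=6, D=2, E=5) → (A=1, B=3, C=6, D=2, E=6)
step 6: fire γ:  (A=1, B=3, C=6, D=2, E=6) → (A=2, B=3, C=6, D=2, E=7)
step 7: fire γ:  (A=2, B=3, C=6, D=2, E=7) → (A=3, B=3, C=6, D=2, E=8)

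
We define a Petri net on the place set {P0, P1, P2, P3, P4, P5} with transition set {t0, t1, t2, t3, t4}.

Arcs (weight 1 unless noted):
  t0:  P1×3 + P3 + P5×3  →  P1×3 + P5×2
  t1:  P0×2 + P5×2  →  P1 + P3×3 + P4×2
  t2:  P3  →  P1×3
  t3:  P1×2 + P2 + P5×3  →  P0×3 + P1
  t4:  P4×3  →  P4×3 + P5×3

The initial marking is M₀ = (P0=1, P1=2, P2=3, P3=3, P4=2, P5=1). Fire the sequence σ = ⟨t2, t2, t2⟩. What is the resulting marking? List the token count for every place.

(P0=1, P1=11, P2=3, P3=0, P4=2, P5=1)

step 1: fire t2:  (P0=1, P1=2, P2=3, P3=3, P4=2, P5=1) → (P0=1, P1=5, P2=3, P3=2, P4=2, P5=1)
step 2: fire t2:  (P0=1, P1=5, P2=3, P3=2, P4=2, P5=1) → (P0=1, P1=8, P2=3, P3=1, P4=2, P5=1)
step 3: fire t2:  (P0=1, P1=8, P2=3, P3=1, P4=2, P5=1) → (P0=1, P1=11, P2=3, P3=0, P4=2, P5=1)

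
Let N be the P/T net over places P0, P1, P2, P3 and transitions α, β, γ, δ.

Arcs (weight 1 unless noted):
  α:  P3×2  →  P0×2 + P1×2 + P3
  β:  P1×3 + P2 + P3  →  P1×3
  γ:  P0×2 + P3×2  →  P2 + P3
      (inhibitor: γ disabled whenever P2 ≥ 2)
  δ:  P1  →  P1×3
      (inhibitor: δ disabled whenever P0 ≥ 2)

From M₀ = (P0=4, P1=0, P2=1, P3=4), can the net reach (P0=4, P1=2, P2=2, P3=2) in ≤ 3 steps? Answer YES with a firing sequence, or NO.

step 1: fire α:  (P0=4, P1=0, P2=1, P3=4) → (P0=6, P1=2, P2=1, P3=3)
step 2: fire γ:  (P0=6, P1=2, P2=1, P3=3) → (P0=4, P1=2, P2=2, P3=2)

YES — reachable via ⟨α, γ⟩ (2 firings)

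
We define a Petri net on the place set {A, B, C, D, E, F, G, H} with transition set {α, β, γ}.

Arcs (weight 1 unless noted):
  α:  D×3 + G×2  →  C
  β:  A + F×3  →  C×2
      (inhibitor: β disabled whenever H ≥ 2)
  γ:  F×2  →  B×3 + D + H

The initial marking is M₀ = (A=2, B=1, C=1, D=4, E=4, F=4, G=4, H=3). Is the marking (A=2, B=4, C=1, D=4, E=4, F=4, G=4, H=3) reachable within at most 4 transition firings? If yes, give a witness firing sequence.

NO — not reachable within 4 firings

depth 0: 1 marking
depth 1: 3 markings reached so far
depth 2: 5 markings reached so far
depth 3: 6 markings reached so far
depth 4: 7 markings reached so far
target is not among the 7 markings reachable within 4 steps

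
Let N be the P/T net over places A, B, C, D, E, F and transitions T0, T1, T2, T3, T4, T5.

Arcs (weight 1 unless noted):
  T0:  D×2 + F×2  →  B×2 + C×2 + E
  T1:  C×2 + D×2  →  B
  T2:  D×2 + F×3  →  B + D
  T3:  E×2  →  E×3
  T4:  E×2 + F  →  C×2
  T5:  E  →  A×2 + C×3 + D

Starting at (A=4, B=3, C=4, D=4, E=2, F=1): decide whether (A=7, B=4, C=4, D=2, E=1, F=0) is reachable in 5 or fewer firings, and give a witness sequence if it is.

depth 0: 1 marking
depth 1: 5 markings reached so far
depth 2: 13 markings reached so far
depth 3: 25 markings reached so far
depth 4: 40 markings reached so far
depth 5: 59 markings reached so far
target is not among the 59 markings reachable within 5 steps

NO — not reachable within 5 firings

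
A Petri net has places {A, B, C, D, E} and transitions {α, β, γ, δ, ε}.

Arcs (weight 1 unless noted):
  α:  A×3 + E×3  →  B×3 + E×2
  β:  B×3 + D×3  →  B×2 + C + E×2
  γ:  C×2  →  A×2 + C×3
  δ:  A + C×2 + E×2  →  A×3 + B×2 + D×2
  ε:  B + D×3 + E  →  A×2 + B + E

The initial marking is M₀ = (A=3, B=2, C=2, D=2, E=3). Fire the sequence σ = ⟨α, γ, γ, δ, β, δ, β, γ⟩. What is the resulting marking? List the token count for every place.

step 1: fire α:  (A=3, B=2, C=2, D=2, E=3) → (A=0, B=5, C=2, D=2, E=2)
step 2: fire γ:  (A=0, B=5, C=2, D=2, E=2) → (A=2, B=5, C=3, D=2, E=2)
step 3: fire γ:  (A=2, B=5, C=3, D=2, E=2) → (A=4, B=5, C=4, D=2, E=2)
step 4: fire δ:  (A=4, B=5, C=4, D=2, E=2) → (A=6, B=7, C=2, D=4, E=0)
step 5: fire β:  (A=6, B=7, C=2, D=4, E=0) → (A=6, B=6, C=3, D=1, E=2)
step 6: fire δ:  (A=6, B=6, C=3, D=1, E=2) → (A=8, B=8, C=1, D=3, E=0)
step 7: fire β:  (A=8, B=8, C=1, D=3, E=0) → (A=8, B=7, C=2, D=0, E=2)
step 8: fire γ:  (A=8, B=7, C=2, D=0, E=2) → (A=10, B=7, C=3, D=0, E=2)

(A=10, B=7, C=3, D=0, E=2)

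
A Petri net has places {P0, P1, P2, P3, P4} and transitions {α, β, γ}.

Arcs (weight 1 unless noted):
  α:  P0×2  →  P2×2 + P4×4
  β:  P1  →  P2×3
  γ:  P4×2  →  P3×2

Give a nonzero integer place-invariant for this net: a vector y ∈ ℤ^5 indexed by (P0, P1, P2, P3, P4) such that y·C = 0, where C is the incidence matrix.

Incidence matrix C (rows=places, cols=transitions):
        α    β    γ
   P0  -2    0    0
   P1   0   -1    0
   P2   2    3    0
   P3   0    0    2
   P4   4    0   -2

Candidate y = [1, 3, 1, 0, 0]; check y·C column-wise:
  col α: 1·-2 + 3·0 + 1·2 + 0·4 = 0
  col β: 1·0 + 3·-1 + 1·3 = 0
  col γ: 1·0 + 3·0 + 1·0 + 0·2 + 0·-2 = 0

y = (P0:1, P1:3, P2:1, P3:0, P4:0)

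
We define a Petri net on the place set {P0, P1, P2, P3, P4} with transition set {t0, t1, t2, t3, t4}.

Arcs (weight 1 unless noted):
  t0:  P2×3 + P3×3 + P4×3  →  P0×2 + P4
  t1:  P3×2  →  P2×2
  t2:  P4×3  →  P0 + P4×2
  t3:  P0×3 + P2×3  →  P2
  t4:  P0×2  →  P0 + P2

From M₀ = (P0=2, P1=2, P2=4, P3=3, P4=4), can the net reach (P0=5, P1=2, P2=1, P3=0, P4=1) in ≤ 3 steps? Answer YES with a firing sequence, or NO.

step 1: fire t2:  (P0=2, P1=2, P2=4, P3=3, P4=4) → (P0=3, P1=2, P2=4, P3=3, P4=3)
step 2: fire t0:  (P0=3, P1=2, P2=4, P3=3, P4=3) → (P0=5, P1=2, P2=1, P3=0, P4=1)

YES — reachable via ⟨t2, t0⟩ (2 firings)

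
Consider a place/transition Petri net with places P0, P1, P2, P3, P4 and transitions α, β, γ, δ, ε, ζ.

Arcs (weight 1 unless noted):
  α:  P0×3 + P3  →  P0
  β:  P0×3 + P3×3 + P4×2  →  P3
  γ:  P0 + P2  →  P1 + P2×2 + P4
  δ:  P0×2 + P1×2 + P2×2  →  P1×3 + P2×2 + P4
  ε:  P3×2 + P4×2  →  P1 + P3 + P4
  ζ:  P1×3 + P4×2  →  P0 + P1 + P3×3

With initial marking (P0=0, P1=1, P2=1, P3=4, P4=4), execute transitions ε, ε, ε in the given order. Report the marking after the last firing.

step 1: fire ε:  (P0=0, P1=1, P2=1, P3=4, P4=4) → (P0=0, P1=2, P2=1, P3=3, P4=3)
step 2: fire ε:  (P0=0, P1=2, P2=1, P3=3, P4=3) → (P0=0, P1=3, P2=1, P3=2, P4=2)
step 3: fire ε:  (P0=0, P1=3, P2=1, P3=2, P4=2) → (P0=0, P1=4, P2=1, P3=1, P4=1)

(P0=0, P1=4, P2=1, P3=1, P4=1)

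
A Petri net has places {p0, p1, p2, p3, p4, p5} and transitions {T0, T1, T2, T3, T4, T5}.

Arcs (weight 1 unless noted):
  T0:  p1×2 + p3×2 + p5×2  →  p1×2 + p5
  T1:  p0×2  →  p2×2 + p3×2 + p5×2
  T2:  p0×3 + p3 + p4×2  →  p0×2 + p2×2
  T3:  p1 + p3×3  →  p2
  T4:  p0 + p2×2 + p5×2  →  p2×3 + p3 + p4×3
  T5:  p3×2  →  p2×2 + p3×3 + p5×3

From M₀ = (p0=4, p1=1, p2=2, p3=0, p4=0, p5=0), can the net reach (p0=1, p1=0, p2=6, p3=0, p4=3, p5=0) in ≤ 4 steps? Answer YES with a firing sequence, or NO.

YES — reachable via ⟨T1, T4, T3⟩ (3 firings)

step 1: fire T1:  (p0=4, p1=1, p2=2, p3=0, p4=0, p5=0) → (p0=2, p1=1, p2=4, p3=2, p4=0, p5=2)
step 2: fire T4:  (p0=2, p1=1, p2=4, p3=2, p4=0, p5=2) → (p0=1, p1=1, p2=5, p3=3, p4=3, p5=0)
step 3: fire T3:  (p0=1, p1=1, p2=5, p3=3, p4=3, p5=0) → (p0=1, p1=0, p2=6, p3=0, p4=3, p5=0)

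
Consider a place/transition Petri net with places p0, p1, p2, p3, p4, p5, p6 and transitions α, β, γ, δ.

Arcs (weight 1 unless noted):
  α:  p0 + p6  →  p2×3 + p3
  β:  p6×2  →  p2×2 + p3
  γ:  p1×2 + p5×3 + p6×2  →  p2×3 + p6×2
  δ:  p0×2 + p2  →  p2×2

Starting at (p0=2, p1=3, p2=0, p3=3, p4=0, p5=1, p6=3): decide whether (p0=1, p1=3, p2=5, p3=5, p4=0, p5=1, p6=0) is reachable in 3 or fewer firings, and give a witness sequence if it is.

YES — reachable via ⟨α, β⟩ (2 firings)

step 1: fire α:  (p0=2, p1=3, p2=0, p3=3, p4=0, p5=1, p6=3) → (p0=1, p1=3, p2=3, p3=4, p4=0, p5=1, p6=2)
step 2: fire β:  (p0=1, p1=3, p2=3, p3=4, p4=0, p5=1, p6=2) → (p0=1, p1=3, p2=5, p3=5, p4=0, p5=1, p6=0)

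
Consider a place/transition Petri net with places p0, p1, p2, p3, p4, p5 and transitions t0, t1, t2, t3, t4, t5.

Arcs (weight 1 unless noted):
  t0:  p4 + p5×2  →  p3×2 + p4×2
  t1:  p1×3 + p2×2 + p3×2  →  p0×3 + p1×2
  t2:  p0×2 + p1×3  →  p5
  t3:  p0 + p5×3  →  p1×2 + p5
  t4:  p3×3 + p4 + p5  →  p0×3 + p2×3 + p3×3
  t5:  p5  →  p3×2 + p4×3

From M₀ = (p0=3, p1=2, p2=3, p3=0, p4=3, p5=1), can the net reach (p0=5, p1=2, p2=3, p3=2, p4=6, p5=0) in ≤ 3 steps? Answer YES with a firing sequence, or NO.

NO — not reachable within 3 firings

depth 0: 1 marking
depth 1: 2 markings reached so far
depth 2: 2 markings reached so far
(frontier empty at depth 2; search complete)
target is not among the 2 markings reachable within 3 steps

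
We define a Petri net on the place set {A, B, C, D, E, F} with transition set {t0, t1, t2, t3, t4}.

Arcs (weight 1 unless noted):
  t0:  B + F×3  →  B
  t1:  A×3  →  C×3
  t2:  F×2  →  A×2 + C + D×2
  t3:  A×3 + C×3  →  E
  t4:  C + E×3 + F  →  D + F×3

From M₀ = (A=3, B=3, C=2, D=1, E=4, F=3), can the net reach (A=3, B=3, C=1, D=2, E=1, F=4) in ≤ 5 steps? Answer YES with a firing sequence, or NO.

depth 0: 1 marking
depth 1: 5 markings reached so far
depth 2: 11 markings reached so far
depth 3: 15 markings reached so far
depth 4: 18 markings reached so far
depth 5: 20 markings reached so far
target is not among the 20 markings reachable within 5 steps

NO — not reachable within 5 firings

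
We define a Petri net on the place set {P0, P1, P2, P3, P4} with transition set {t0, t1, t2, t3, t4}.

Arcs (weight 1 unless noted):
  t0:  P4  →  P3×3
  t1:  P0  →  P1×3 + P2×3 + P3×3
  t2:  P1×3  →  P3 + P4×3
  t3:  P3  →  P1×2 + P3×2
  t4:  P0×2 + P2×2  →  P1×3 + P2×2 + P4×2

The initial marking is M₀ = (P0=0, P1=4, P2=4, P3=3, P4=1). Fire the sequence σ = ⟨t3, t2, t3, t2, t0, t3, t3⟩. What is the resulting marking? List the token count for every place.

step 1: fire t3:  (P0=0, P1=4, P2=4, P3=3, P4=1) → (P0=0, P1=6, P2=4, P3=4, P4=1)
step 2: fire t2:  (P0=0, P1=6, P2=4, P3=4, P4=1) → (P0=0, P1=3, P2=4, P3=5, P4=4)
step 3: fire t3:  (P0=0, P1=3, P2=4, P3=5, P4=4) → (P0=0, P1=5, P2=4, P3=6, P4=4)
step 4: fire t2:  (P0=0, P1=5, P2=4, P3=6, P4=4) → (P0=0, P1=2, P2=4, P3=7, P4=7)
step 5: fire t0:  (P0=0, P1=2, P2=4, P3=7, P4=7) → (P0=0, P1=2, P2=4, P3=10, P4=6)
step 6: fire t3:  (P0=0, P1=2, P2=4, P3=10, P4=6) → (P0=0, P1=4, P2=4, P3=11, P4=6)
step 7: fire t3:  (P0=0, P1=4, P2=4, P3=11, P4=6) → (P0=0, P1=6, P2=4, P3=12, P4=6)

(P0=0, P1=6, P2=4, P3=12, P4=6)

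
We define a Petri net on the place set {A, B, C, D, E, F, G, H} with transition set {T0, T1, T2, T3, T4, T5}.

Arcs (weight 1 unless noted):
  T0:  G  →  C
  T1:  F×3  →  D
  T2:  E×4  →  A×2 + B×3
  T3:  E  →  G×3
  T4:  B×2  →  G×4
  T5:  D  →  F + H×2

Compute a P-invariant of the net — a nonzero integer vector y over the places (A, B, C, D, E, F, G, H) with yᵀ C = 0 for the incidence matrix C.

Incidence matrix C (rows=places, cols=transitions):
       T0   T1   T2   T3   T4   T5
    A   0    0    2    0    0    0
    B   0    0    3    0   -2    0
    C   1    0    0    0    0    0
    D   0    1    0    0    0   -1
    E   0    0   -4   -1    0    0
    F   0   -3    0    0    0    1
    G  -1    0    0    3    4    0
    H   0    0    0    0    0    2

Candidate y = [3, 2, 1, 0, 3, 0, 1, 0]; check y·C column-wise:
  col T0: 3·0 + 2·0 + 1·1 + 3·0 + 1·-1 = 0
  col T1: 3·0 + 2·0 + 1·0 + 0·1 + 3·0 + 0·-3 + 1·0 = 0
  col T2: 3·2 + 2·3 + 1·0 + 3·-4 + 1·0 = 0
  col T3: 3·0 + 2·0 + 1·0 + 3·-1 + 1·3 = 0
  col T4: 3·0 + 2·-2 + 1·0 + 3·0 + 1·4 = 0
  col T5: 3·0 + 2·0 + 1·0 + 0·-1 + 3·0 + 0·1 + 1·0 + 0·2 = 0

y = (A:3, B:2, C:1, D:0, E:3, F:0, G:1, H:0)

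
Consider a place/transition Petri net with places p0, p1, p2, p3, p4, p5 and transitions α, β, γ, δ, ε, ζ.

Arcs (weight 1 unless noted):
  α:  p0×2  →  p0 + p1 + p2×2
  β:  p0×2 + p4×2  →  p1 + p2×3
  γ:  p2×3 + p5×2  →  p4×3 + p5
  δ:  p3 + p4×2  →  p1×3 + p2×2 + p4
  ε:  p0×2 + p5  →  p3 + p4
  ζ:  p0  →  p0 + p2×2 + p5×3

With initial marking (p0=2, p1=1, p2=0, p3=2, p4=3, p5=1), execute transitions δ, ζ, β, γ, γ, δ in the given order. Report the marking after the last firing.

(p0=0, p1=8, p2=3, p3=0, p4=5, p5=2)

step 1: fire δ:  (p0=2, p1=1, p2=0, p3=2, p4=3, p5=1) → (p0=2, p1=4, p2=2, p3=1, p4=2, p5=1)
step 2: fire ζ:  (p0=2, p1=4, p2=2, p3=1, p4=2, p5=1) → (p0=2, p1=4, p2=4, p3=1, p4=2, p5=4)
step 3: fire β:  (p0=2, p1=4, p2=4, p3=1, p4=2, p5=4) → (p0=0, p1=5, p2=7, p3=1, p4=0, p5=4)
step 4: fire γ:  (p0=0, p1=5, p2=7, p3=1, p4=0, p5=4) → (p0=0, p1=5, p2=4, p3=1, p4=3, p5=3)
step 5: fire γ:  (p0=0, p1=5, p2=4, p3=1, p4=3, p5=3) → (p0=0, p1=5, p2=1, p3=1, p4=6, p5=2)
step 6: fire δ:  (p0=0, p1=5, p2=1, p3=1, p4=6, p5=2) → (p0=0, p1=8, p2=3, p3=0, p4=5, p5=2)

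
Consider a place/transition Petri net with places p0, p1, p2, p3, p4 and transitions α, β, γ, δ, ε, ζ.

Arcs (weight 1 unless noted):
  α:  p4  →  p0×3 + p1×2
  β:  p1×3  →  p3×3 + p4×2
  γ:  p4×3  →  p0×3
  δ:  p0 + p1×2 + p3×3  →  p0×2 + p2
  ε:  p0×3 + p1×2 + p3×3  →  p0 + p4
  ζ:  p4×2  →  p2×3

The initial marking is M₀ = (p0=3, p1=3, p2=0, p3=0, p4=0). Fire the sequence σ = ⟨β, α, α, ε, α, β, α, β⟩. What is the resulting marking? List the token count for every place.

(p0=13, p1=0, p2=0, p3=6, p4=3)

step 1: fire β:  (p0=3, p1=3, p2=0, p3=0, p4=0) → (p0=3, p1=0, p2=0, p3=3, p4=2)
step 2: fire α:  (p0=3, p1=0, p2=0, p3=3, p4=2) → (p0=6, p1=2, p2=0, p3=3, p4=1)
step 3: fire α:  (p0=6, p1=2, p2=0, p3=3, p4=1) → (p0=9, p1=4, p2=0, p3=3, p4=0)
step 4: fire ε:  (p0=9, p1=4, p2=0, p3=3, p4=0) → (p0=7, p1=2, p2=0, p3=0, p4=1)
step 5: fire α:  (p0=7, p1=2, p2=0, p3=0, p4=1) → (p0=10, p1=4, p2=0, p3=0, p4=0)
step 6: fire β:  (p0=10, p1=4, p2=0, p3=0, p4=0) → (p0=10, p1=1, p2=0, p3=3, p4=2)
step 7: fire α:  (p0=10, p1=1, p2=0, p3=3, p4=2) → (p0=13, p1=3, p2=0, p3=3, p4=1)
step 8: fire β:  (p0=13, p1=3, p2=0, p3=3, p4=1) → (p0=13, p1=0, p2=0, p3=6, p4=3)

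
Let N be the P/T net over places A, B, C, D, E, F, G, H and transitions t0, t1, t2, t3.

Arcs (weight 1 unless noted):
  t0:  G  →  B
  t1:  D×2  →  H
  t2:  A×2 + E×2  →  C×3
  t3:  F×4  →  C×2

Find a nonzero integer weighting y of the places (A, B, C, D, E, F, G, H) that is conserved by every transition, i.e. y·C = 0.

y = (A:1, B:0, C:0, D:0, E:-1, F:0, G:0, H:0)

Incidence matrix C (rows=places, cols=transitions):
       t0   t1   t2   t3
    A   0    0   -2    0
    B   1    0    0    0
    C   0    0    3    2
    D   0   -2    0    0
    E   0    0   -2    0
    F   0    0    0   -4
    G  -1    0    0    0
    H   0    1    0    0

Candidate y = [1, 0, 0, 0, -1, 0, 0, 0]; check y·C column-wise:
  col t0: 1·0 + 0·1 + -1·0 + 0·-1 = 0
  col t1: 1·0 + 0·-2 + -1·0 + 0·1 = 0
  col t2: 1·-2 + 0·3 + -1·-2 = 0
  col t3: 1·0 + 0·2 + -1·0 + 0·-4 = 0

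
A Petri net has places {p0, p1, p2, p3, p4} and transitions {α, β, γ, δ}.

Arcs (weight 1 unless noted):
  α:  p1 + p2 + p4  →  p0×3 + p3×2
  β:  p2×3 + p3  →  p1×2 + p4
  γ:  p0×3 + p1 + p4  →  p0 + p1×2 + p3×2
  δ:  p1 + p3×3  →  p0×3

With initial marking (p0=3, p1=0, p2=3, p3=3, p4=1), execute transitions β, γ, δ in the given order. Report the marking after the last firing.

(p0=4, p1=2, p2=0, p3=1, p4=1)

step 1: fire β:  (p0=3, p1=0, p2=3, p3=3, p4=1) → (p0=3, p1=2, p2=0, p3=2, p4=2)
step 2: fire γ:  (p0=3, p1=2, p2=0, p3=2, p4=2) → (p0=1, p1=3, p2=0, p3=4, p4=1)
step 3: fire δ:  (p0=1, p1=3, p2=0, p3=4, p4=1) → (p0=4, p1=2, p2=0, p3=1, p4=1)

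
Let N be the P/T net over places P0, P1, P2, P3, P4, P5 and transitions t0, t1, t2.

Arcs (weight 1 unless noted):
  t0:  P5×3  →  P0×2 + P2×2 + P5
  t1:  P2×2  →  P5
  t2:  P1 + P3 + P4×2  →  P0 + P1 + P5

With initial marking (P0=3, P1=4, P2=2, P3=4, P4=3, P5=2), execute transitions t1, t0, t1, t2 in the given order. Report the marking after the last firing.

(P0=6, P1=4, P2=0, P3=3, P4=1, P5=3)

step 1: fire t1:  (P0=3, P1=4, P2=2, P3=4, P4=3, P5=2) → (P0=3, P1=4, P2=0, P3=4, P4=3, P5=3)
step 2: fire t0:  (P0=3, P1=4, P2=0, P3=4, P4=3, P5=3) → (P0=5, P1=4, P2=2, P3=4, P4=3, P5=1)
step 3: fire t1:  (P0=5, P1=4, P2=2, P3=4, P4=3, P5=1) → (P0=5, P1=4, P2=0, P3=4, P4=3, P5=2)
step 4: fire t2:  (P0=5, P1=4, P2=0, P3=4, P4=3, P5=2) → (P0=6, P1=4, P2=0, P3=3, P4=1, P5=3)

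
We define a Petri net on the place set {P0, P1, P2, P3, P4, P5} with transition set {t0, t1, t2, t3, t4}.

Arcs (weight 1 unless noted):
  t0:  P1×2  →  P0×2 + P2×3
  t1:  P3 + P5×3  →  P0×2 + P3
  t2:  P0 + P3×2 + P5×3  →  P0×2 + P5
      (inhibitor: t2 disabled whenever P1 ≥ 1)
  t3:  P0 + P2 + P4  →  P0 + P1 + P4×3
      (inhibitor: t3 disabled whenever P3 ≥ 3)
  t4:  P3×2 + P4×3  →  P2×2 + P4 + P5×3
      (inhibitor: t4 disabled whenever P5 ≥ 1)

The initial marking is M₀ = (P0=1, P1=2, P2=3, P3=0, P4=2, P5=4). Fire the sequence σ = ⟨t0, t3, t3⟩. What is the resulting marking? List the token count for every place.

(P0=3, P1=2, P2=4, P3=0, P4=6, P5=4)

step 1: fire t0:  (P0=1, P1=2, P2=3, P3=0, P4=2, P5=4) → (P0=3, P1=0, P2=6, P3=0, P4=2, P5=4)
step 2: fire t3:  (P0=3, P1=0, P2=6, P3=0, P4=2, P5=4) → (P0=3, P1=1, P2=5, P3=0, P4=4, P5=4)
step 3: fire t3:  (P0=3, P1=1, P2=5, P3=0, P4=4, P5=4) → (P0=3, P1=2, P2=4, P3=0, P4=6, P5=4)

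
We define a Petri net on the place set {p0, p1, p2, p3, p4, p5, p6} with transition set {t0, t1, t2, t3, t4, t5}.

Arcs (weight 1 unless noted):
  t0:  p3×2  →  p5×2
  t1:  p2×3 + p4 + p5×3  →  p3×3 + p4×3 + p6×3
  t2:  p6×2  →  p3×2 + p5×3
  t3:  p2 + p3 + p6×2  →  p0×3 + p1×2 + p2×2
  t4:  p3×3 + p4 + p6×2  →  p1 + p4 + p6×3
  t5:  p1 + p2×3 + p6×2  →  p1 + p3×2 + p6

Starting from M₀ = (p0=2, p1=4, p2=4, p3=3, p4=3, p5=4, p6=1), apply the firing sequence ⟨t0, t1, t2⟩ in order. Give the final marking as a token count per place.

step 1: fire t0:  (p0=2, p1=4, p2=4, p3=3, p4=3, p5=4, p6=1) → (p0=2, p1=4, p2=4, p3=1, p4=3, p5=6, p6=1)
step 2: fire t1:  (p0=2, p1=4, p2=4, p3=1, p4=3, p5=6, p6=1) → (p0=2, p1=4, p2=1, p3=4, p4=5, p5=3, p6=4)
step 3: fire t2:  (p0=2, p1=4, p2=1, p3=4, p4=5, p5=3, p6=4) → (p0=2, p1=4, p2=1, p3=6, p4=5, p5=6, p6=2)

(p0=2, p1=4, p2=1, p3=6, p4=5, p5=6, p6=2)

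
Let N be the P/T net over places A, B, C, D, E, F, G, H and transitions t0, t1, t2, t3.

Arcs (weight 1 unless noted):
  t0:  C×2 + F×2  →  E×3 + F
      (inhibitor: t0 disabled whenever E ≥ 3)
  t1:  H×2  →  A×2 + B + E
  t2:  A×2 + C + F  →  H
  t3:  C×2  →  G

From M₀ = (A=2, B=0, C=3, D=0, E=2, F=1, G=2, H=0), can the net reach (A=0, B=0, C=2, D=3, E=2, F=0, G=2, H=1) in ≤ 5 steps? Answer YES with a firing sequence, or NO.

NO — not reachable within 5 firings

depth 0: 1 marking
depth 1: 3 markings reached so far
depth 2: 4 markings reached so far
depth 3: 4 markings reached so far
(frontier empty at depth 3; search complete)
target is not among the 4 markings reachable within 5 steps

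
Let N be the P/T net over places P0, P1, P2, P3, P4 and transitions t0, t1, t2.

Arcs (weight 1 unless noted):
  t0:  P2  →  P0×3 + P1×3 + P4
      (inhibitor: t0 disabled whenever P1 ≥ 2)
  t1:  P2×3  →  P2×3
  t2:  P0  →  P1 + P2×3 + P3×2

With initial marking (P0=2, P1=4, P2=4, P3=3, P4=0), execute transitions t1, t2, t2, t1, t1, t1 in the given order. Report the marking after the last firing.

(P0=0, P1=6, P2=10, P3=7, P4=0)

step 1: fire t1:  (P0=2, P1=4, P2=4, P3=3, P4=0) → (P0=2, P1=4, P2=4, P3=3, P4=0)
step 2: fire t2:  (P0=2, P1=4, P2=4, P3=3, P4=0) → (P0=1, P1=5, P2=7, P3=5, P4=0)
step 3: fire t2:  (P0=1, P1=5, P2=7, P3=5, P4=0) → (P0=0, P1=6, P2=10, P3=7, P4=0)
step 4: fire t1:  (P0=0, P1=6, P2=10, P3=7, P4=0) → (P0=0, P1=6, P2=10, P3=7, P4=0)
step 5: fire t1:  (P0=0, P1=6, P2=10, P3=7, P4=0) → (P0=0, P1=6, P2=10, P3=7, P4=0)
step 6: fire t1:  (P0=0, P1=6, P2=10, P3=7, P4=0) → (P0=0, P1=6, P2=10, P3=7, P4=0)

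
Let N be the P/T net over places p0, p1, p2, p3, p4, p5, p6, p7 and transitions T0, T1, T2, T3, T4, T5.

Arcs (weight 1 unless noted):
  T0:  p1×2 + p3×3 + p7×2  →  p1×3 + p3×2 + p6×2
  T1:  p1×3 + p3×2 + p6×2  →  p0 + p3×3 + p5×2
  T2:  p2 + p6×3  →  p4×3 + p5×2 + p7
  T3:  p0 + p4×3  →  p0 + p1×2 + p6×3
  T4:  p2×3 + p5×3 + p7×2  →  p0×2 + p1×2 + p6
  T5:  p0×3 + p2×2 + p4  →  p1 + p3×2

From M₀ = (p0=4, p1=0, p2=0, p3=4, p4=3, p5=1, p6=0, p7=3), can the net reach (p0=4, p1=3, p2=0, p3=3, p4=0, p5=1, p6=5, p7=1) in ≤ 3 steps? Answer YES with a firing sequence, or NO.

YES — reachable via ⟨T3, T0⟩ (2 firings)

step 1: fire T3:  (p0=4, p1=0, p2=0, p3=4, p4=3, p5=1, p6=0, p7=3) → (p0=4, p1=2, p2=0, p3=4, p4=0, p5=1, p6=3, p7=3)
step 2: fire T0:  (p0=4, p1=2, p2=0, p3=4, p4=0, p5=1, p6=3, p7=3) → (p0=4, p1=3, p2=0, p3=3, p4=0, p5=1, p6=5, p7=1)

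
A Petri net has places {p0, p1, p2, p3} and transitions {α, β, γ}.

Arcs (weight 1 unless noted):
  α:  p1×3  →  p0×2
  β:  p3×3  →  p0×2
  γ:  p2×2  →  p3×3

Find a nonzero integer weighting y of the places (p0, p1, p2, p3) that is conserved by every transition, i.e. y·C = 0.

y = (p0:3, p1:2, p2:3, p3:2)

Incidence matrix C (rows=places, cols=transitions):
        α    β    γ
   p0   2    2    0
   p1  -3    0    0
   p2   0    0   -2
   p3   0   -3    3

Candidate y = [3, 2, 3, 2]; check y·C column-wise:
  col α: 3·2 + 2·-3 + 3·0 + 2·0 = 0
  col β: 3·2 + 2·0 + 3·0 + 2·-3 = 0
  col γ: 3·0 + 2·0 + 3·-2 + 2·3 = 0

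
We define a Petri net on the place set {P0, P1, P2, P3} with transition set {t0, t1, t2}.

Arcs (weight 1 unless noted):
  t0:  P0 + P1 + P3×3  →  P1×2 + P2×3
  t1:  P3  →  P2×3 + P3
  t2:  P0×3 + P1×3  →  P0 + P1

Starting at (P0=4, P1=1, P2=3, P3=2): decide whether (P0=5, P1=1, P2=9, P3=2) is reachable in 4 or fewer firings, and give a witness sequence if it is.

NO — not reachable within 4 firings

depth 0: 1 marking
depth 1: 2 markings reached so far
depth 2: 3 markings reached so far
depth 3: 4 markings reached so far
depth 4: 5 markings reached so far
target is not among the 5 markings reachable within 4 steps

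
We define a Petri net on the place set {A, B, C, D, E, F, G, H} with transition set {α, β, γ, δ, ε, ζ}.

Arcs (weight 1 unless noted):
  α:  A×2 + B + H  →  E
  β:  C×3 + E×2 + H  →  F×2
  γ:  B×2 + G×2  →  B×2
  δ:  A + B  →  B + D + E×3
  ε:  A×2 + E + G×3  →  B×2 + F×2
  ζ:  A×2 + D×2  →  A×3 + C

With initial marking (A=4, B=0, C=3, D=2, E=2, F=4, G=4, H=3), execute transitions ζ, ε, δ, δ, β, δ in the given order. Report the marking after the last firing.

(A=0, B=2, C=1, D=3, E=8, F=8, G=1, H=2)

step 1: fire ζ:  (A=4, B=0, C=3, D=2, E=2, F=4, G=4, H=3) → (A=5, B=0, C=4, D=0, E=2, F=4, G=4, H=3)
step 2: fire ε:  (A=5, B=0, C=4, D=0, E=2, F=4, G=4, H=3) → (A=3, B=2, C=4, D=0, E=1, F=6, G=1, H=3)
step 3: fire δ:  (A=3, B=2, C=4, D=0, E=1, F=6, G=1, H=3) → (A=2, B=2, C=4, D=1, E=4, F=6, G=1, H=3)
step 4: fire δ:  (A=2, B=2, C=4, D=1, E=4, F=6, G=1, H=3) → (A=1, B=2, C=4, D=2, E=7, F=6, G=1, H=3)
step 5: fire β:  (A=1, B=2, C=4, D=2, E=7, F=6, G=1, H=3) → (A=1, B=2, C=1, D=2, E=5, F=8, G=1, H=2)
step 6: fire δ:  (A=1, B=2, C=1, D=2, E=5, F=8, G=1, H=2) → (A=0, B=2, C=1, D=3, E=8, F=8, G=1, H=2)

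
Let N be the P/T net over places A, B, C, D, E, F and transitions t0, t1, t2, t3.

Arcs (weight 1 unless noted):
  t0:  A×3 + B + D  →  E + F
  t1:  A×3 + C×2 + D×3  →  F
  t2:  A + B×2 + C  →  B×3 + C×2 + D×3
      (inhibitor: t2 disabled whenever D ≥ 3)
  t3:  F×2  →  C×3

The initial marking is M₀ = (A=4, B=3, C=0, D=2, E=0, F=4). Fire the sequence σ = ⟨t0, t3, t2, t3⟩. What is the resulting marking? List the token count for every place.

step 1: fire t0:  (A=4, B=3, C=0, D=2, E=0, F=4) → (A=1, B=2, C=0, D=1, E=1, F=5)
step 2: fire t3:  (A=1, B=2, C=0, D=1, E=1, F=5) → (A=1, B=2, C=3, D=1, E=1, F=3)
step 3: fire t2:  (A=1, B=2, C=3, D=1, E=1, F=3) → (A=0, B=3, C=4, D=4, E=1, F=3)
step 4: fire t3:  (A=0, B=3, C=4, D=4, E=1, F=3) → (A=0, B=3, C=7, D=4, E=1, F=1)

(A=0, B=3, C=7, D=4, E=1, F=1)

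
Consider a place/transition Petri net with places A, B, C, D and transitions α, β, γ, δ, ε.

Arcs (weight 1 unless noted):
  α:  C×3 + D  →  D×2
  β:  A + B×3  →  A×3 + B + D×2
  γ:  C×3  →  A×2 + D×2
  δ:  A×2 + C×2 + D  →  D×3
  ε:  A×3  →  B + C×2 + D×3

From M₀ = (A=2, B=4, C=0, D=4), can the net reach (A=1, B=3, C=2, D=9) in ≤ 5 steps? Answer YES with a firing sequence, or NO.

YES — reachable via ⟨β, ε⟩ (2 firings)

step 1: fire β:  (A=2, B=4, C=0, D=4) → (A=4, B=2, C=0, D=6)
step 2: fire ε:  (A=4, B=2, C=0, D=6) → (A=1, B=3, C=2, D=9)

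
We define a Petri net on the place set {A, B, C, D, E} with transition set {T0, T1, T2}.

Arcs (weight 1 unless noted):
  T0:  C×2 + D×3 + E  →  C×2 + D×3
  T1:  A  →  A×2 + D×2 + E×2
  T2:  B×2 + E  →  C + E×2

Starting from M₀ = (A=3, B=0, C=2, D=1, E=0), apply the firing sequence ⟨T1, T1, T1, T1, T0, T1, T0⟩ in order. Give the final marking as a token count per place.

(A=8, B=0, C=2, D=11, E=8)

step 1: fire T1:  (A=3, B=0, C=2, D=1, E=0) → (A=4, B=0, C=2, D=3, E=2)
step 2: fire T1:  (A=4, B=0, C=2, D=3, E=2) → (A=5, B=0, C=2, D=5, E=4)
step 3: fire T1:  (A=5, B=0, C=2, D=5, E=4) → (A=6, B=0, C=2, D=7, E=6)
step 4: fire T1:  (A=6, B=0, C=2, D=7, E=6) → (A=7, B=0, C=2, D=9, E=8)
step 5: fire T0:  (A=7, B=0, C=2, D=9, E=8) → (A=7, B=0, C=2, D=9, E=7)
step 6: fire T1:  (A=7, B=0, C=2, D=9, E=7) → (A=8, B=0, C=2, D=11, E=9)
step 7: fire T0:  (A=8, B=0, C=2, D=11, E=9) → (A=8, B=0, C=2, D=11, E=8)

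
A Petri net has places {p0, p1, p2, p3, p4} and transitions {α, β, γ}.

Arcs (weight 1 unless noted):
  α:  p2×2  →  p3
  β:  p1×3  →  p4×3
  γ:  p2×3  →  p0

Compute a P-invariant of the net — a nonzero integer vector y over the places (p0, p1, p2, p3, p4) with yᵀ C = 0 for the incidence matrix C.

y = (p0:3, p1:0, p2:1, p3:2, p4:0)

Incidence matrix C (rows=places, cols=transitions):
        α    β    γ
   p0   0    0    1
   p1   0   -3    0
   p2  -2    0   -3
   p3   1    0    0
   p4   0    3    0

Candidate y = [3, 0, 1, 2, 0]; check y·C column-wise:
  col α: 3·0 + 1·-2 + 2·1 = 0
  col β: 3·0 + 0·-3 + 1·0 + 2·0 + 0·3 = 0
  col γ: 3·1 + 1·-3 + 2·0 = 0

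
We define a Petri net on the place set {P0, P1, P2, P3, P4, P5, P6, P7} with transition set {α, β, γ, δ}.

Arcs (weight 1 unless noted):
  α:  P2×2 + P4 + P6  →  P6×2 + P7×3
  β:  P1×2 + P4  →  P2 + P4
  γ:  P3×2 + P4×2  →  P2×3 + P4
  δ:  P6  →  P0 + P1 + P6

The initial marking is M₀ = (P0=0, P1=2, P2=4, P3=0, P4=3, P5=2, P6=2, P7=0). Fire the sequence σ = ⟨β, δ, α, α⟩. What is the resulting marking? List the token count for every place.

step 1: fire β:  (P0=0, P1=2, P2=4, P3=0, P4=3, P5=2, P6=2, P7=0) → (P0=0, P1=0, P2=5, P3=0, P4=3, P5=2, P6=2, P7=0)
step 2: fire δ:  (P0=0, P1=0, P2=5, P3=0, P4=3, P5=2, P6=2, P7=0) → (P0=1, P1=1, P2=5, P3=0, P4=3, P5=2, P6=2, P7=0)
step 3: fire α:  (P0=1, P1=1, P2=5, P3=0, P4=3, P5=2, P6=2, P7=0) → (P0=1, P1=1, P2=3, P3=0, P4=2, P5=2, P6=3, P7=3)
step 4: fire α:  (P0=1, P1=1, P2=3, P3=0, P4=2, P5=2, P6=3, P7=3) → (P0=1, P1=1, P2=1, P3=0, P4=1, P5=2, P6=4, P7=6)

(P0=1, P1=1, P2=1, P3=0, P4=1, P5=2, P6=4, P7=6)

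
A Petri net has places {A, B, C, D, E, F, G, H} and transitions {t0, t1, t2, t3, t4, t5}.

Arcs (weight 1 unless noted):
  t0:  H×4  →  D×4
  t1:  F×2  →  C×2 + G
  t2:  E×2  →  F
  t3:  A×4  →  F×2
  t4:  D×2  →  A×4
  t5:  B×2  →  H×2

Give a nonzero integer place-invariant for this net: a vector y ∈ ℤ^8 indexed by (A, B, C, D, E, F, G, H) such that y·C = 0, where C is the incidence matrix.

y = (A:0, B:0, C:1, D:0, E:0, F:0, G:-2, H:0)

Incidence matrix C (rows=places, cols=transitions):
       t0   t1   t2   t3   t4   t5
    A   0    0    0   -4    4    0
    B   0    0    0    0    0   -2
    C   0    2    0    0    0    0
    D   4    0    0    0   -2    0
    E   0    0   -2    0    0    0
    F   0   -2    1    2    0    0
    G   0    1    0    0    0    0
    H  -4    0    0    0    0    2

Candidate y = [0, 0, 1, 0, 0, 0, -2, 0]; check y·C column-wise:
  col t0: 1·0 + 0·4 + -2·0 + 0·-4 = 0
  col t1: 1·2 + 0·-2 + -2·1 = 0
  col t2: 1·0 + 0·-2 + 0·1 + -2·0 = 0
  col t3: 0·-4 + 1·0 + 0·2 + -2·0 = 0
  col t4: 0·4 + 1·0 + 0·-2 + -2·0 = 0
  col t5: 0·-2 + 1·0 + -2·0 + 0·2 = 0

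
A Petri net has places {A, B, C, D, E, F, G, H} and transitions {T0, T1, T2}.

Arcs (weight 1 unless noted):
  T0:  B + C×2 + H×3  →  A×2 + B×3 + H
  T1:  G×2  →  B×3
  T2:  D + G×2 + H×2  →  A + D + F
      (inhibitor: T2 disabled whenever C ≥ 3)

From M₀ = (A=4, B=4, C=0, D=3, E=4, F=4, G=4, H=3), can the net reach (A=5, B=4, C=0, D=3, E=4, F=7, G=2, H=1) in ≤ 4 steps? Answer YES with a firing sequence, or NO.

depth 0: 1 marking
depth 1: 3 markings reached so far
depth 2: 5 markings reached so far
depth 3: 5 markings reached so far
(frontier empty at depth 3; search complete)
target is not among the 5 markings reachable within 4 steps

NO — not reachable within 4 firings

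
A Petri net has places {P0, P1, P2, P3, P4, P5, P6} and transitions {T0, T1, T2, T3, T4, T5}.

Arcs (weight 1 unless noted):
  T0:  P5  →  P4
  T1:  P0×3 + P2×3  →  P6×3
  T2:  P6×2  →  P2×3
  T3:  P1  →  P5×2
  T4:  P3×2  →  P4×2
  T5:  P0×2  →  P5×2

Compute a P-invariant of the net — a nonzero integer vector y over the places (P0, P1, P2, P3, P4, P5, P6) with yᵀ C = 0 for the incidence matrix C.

y = (P0:1, P1:2, P2:2, P3:1, P4:1, P5:1, P6:3)

Incidence matrix C (rows=places, cols=transitions):
       T0   T1   T2   T3   T4   T5
   P0   0   -3    0    0    0   -2
   P1   0    0    0   -1    0    0
   P2   0   -3    3    0    0    0
   P3   0    0    0    0   -2    0
   P4   1    0    0    0    2    0
   P5  -1    0    0    2    0    2
   P6   0    3   -2    0    0    0

Candidate y = [1, 2, 2, 1, 1, 1, 3]; check y·C column-wise:
  col T0: 1·0 + 2·0 + 2·0 + 1·0 + 1·1 + 1·-1 + 3·0 = 0
  col T1: 1·-3 + 2·0 + 2·-3 + 1·0 + 1·0 + 1·0 + 3·3 = 0
  col T2: 1·0 + 2·0 + 2·3 + 1·0 + 1·0 + 1·0 + 3·-2 = 0
  col T3: 1·0 + 2·-1 + 2·0 + 1·0 + 1·0 + 1·2 + 3·0 = 0
  col T4: 1·0 + 2·0 + 2·0 + 1·-2 + 1·2 + 1·0 + 3·0 = 0
  col T5: 1·-2 + 2·0 + 2·0 + 1·0 + 1·0 + 1·2 + 3·0 = 0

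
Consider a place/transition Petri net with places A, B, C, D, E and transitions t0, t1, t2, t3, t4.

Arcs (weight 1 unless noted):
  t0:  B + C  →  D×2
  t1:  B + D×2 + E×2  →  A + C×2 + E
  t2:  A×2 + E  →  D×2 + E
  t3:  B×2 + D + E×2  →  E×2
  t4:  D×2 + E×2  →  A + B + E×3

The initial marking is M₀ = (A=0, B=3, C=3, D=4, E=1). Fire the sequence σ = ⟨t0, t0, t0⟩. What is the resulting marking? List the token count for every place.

(A=0, B=0, C=0, D=10, E=1)

step 1: fire t0:  (A=0, B=3, C=3, D=4, E=1) → (A=0, B=2, C=2, D=6, E=1)
step 2: fire t0:  (A=0, B=2, C=2, D=6, E=1) → (A=0, B=1, C=1, D=8, E=1)
step 3: fire t0:  (A=0, B=1, C=1, D=8, E=1) → (A=0, B=0, C=0, D=10, E=1)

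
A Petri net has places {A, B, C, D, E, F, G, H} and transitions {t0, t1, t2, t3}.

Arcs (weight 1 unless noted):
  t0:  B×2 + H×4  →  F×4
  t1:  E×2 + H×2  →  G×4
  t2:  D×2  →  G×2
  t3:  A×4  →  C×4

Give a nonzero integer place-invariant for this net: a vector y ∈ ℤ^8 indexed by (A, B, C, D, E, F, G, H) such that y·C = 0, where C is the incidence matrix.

y = (A:1, B:0, C:1, D:0, E:0, F:0, G:0, H:0)

Incidence matrix C (rows=places, cols=transitions):
       t0   t1   t2   t3
    A   0    0    0   -4
    B  -2    0    0    0
    C   0    0    0    4
    D   0    0   -2    0
    E   0   -2    0    0
    F   4    0    0    0
    G   0    4    2    0
    H  -4   -2    0    0

Candidate y = [1, 0, 1, 0, 0, 0, 0, 0]; check y·C column-wise:
  col t0: 1·0 + 0·-2 + 1·0 + 0·4 + 0·-4 = 0
  col t1: 1·0 + 1·0 + 0·-2 + 0·4 + 0·-2 = 0
  col t2: 1·0 + 1·0 + 0·-2 + 0·2 = 0
  col t3: 1·-4 + 1·4 = 0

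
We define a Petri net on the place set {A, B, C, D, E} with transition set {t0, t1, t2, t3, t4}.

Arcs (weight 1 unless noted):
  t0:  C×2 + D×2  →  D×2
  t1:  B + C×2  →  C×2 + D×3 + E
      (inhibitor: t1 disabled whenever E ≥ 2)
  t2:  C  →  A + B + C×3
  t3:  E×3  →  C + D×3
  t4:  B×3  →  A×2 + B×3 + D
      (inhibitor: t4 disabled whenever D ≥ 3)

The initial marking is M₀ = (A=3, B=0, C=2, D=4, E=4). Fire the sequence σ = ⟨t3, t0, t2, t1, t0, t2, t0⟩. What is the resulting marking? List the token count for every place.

(A=5, B=1, C=1, D=10, E=2)

step 1: fire t3:  (A=3, B=0, C=2, D=4, E=4) → (A=3, B=0, C=3, D=7, E=1)
step 2: fire t0:  (A=3, B=0, C=3, D=7, E=1) → (A=3, B=0, C=1, D=7, E=1)
step 3: fire t2:  (A=3, B=0, C=1, D=7, E=1) → (A=4, B=1, C=3, D=7, E=1)
step 4: fire t1:  (A=4, B=1, C=3, D=7, E=1) → (A=4, B=0, C=3, D=10, E=2)
step 5: fire t0:  (A=4, B=0, C=3, D=10, E=2) → (A=4, B=0, C=1, D=10, E=2)
step 6: fire t2:  (A=4, B=0, C=1, D=10, E=2) → (A=5, B=1, C=3, D=10, E=2)
step 7: fire t0:  (A=5, B=1, C=3, D=10, E=2) → (A=5, B=1, C=1, D=10, E=2)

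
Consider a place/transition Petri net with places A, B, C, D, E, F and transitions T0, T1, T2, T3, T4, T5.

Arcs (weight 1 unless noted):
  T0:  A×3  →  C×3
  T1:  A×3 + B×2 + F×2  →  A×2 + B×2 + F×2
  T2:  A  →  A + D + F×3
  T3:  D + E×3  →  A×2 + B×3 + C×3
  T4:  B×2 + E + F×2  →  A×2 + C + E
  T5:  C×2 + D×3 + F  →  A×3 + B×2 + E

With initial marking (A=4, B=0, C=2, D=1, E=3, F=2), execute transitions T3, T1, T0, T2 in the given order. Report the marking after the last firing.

(A=2, B=3, C=8, D=1, E=0, F=5)

step 1: fire T3:  (A=4, B=0, C=2, D=1, E=3, F=2) → (A=6, B=3, C=5, D=0, E=0, F=2)
step 2: fire T1:  (A=6, B=3, C=5, D=0, E=0, F=2) → (A=5, B=3, C=5, D=0, E=0, F=2)
step 3: fire T0:  (A=5, B=3, C=5, D=0, E=0, F=2) → (A=2, B=3, C=8, D=0, E=0, F=2)
step 4: fire T2:  (A=2, B=3, C=8, D=0, E=0, F=2) → (A=2, B=3, C=8, D=1, E=0, F=5)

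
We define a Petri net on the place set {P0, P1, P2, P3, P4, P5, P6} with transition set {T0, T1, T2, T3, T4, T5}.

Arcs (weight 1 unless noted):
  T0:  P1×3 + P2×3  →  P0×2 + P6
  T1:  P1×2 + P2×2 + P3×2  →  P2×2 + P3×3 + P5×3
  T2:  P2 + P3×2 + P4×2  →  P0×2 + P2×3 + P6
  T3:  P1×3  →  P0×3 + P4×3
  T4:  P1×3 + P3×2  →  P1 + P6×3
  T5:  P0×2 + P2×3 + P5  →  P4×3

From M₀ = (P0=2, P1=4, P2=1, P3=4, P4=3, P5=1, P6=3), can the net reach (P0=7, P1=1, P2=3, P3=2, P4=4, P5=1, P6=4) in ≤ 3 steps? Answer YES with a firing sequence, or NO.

step 1: fire T2:  (P0=2, P1=4, P2=1, P3=4, P4=3, P5=1, P6=3) → (P0=4, P1=4, P2=3, P3=2, P4=1, P5=1, P6=4)
step 2: fire T3:  (P0=4, P1=4, P2=3, P3=2, P4=1, P5=1, P6=4) → (P0=7, P1=1, P2=3, P3=2, P4=4, P5=1, P6=4)

YES — reachable via ⟨T2, T3⟩ (2 firings)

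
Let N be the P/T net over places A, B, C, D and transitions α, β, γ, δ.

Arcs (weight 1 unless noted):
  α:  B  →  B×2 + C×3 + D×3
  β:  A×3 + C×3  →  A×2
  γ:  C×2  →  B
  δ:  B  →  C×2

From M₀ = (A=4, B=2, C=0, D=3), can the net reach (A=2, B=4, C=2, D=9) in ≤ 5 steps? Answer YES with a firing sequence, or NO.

NO — not reachable within 5 firings

depth 0: 1 marking
depth 1: 3 markings reached so far
depth 2: 8 markings reached so far
depth 3: 15 markings reached so far
depth 4: 26 markings reached so far
depth 5: 41 markings reached so far
target is not among the 41 markings reachable within 5 steps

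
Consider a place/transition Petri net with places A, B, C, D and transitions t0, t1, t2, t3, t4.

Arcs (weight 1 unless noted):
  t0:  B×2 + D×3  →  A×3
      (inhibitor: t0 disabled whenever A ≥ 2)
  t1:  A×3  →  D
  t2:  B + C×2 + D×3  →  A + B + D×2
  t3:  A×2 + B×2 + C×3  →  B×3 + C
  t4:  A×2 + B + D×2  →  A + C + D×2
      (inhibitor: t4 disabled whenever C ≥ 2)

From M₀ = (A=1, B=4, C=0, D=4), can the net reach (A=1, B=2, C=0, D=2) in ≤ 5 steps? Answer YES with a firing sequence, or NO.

YES — reachable via ⟨t0, t1⟩ (2 firings)

step 1: fire t0:  (A=1, B=4, C=0, D=4) → (A=4, B=2, C=0, D=1)
step 2: fire t1:  (A=4, B=2, C=0, D=1) → (A=1, B=2, C=0, D=2)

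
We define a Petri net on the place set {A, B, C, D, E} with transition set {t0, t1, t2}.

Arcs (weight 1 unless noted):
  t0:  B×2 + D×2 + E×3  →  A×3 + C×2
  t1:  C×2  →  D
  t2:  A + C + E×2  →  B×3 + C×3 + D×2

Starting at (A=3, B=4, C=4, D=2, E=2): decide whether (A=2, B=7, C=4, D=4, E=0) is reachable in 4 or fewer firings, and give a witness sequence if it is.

depth 0: 1 marking
depth 1: 3 markings reached so far
depth 2: 5 markings reached so far
depth 3: 6 markings reached so far
depth 4: 7 markings reached so far
target is not among the 7 markings reachable within 4 steps

NO — not reachable within 4 firings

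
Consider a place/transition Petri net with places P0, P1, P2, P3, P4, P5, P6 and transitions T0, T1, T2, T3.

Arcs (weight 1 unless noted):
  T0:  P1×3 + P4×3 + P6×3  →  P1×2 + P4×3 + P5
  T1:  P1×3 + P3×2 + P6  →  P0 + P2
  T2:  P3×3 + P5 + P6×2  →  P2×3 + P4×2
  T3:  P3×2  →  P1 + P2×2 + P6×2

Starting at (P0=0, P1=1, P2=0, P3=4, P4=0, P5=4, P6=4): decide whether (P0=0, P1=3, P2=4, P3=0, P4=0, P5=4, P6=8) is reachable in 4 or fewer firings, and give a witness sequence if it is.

YES — reachable via ⟨T3, T3⟩ (2 firings)

step 1: fire T3:  (P0=0, P1=1, P2=0, P3=4, P4=0, P5=4, P6=4) → (P0=0, P1=2, P2=2, P3=2, P4=0, P5=4, P6=6)
step 2: fire T3:  (P0=0, P1=2, P2=2, P3=2, P4=0, P5=4, P6=6) → (P0=0, P1=3, P2=4, P3=0, P4=0, P5=4, P6=8)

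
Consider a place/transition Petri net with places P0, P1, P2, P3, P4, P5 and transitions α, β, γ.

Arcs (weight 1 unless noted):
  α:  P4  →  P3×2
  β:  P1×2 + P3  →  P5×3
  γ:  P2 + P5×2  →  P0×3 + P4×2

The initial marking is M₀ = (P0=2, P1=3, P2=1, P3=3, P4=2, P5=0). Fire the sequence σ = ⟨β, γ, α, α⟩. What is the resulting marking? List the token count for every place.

(P0=5, P1=1, P2=0, P3=6, P4=2, P5=1)

step 1: fire β:  (P0=2, P1=3, P2=1, P3=3, P4=2, P5=0) → (P0=2, P1=1, P2=1, P3=2, P4=2, P5=3)
step 2: fire γ:  (P0=2, P1=1, P2=1, P3=2, P4=2, P5=3) → (P0=5, P1=1, P2=0, P3=2, P4=4, P5=1)
step 3: fire α:  (P0=5, P1=1, P2=0, P3=2, P4=4, P5=1) → (P0=5, P1=1, P2=0, P3=4, P4=3, P5=1)
step 4: fire α:  (P0=5, P1=1, P2=0, P3=4, P4=3, P5=1) → (P0=5, P1=1, P2=0, P3=6, P4=2, P5=1)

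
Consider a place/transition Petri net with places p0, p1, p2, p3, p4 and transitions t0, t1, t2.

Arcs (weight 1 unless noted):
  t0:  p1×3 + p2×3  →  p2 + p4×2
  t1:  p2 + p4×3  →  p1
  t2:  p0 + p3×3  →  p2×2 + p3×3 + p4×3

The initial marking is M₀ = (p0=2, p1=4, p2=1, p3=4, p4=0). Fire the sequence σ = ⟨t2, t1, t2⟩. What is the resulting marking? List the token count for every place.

(p0=0, p1=5, p2=4, p3=4, p4=3)

step 1: fire t2:  (p0=2, p1=4, p2=1, p3=4, p4=0) → (p0=1, p1=4, p2=3, p3=4, p4=3)
step 2: fire t1:  (p0=1, p1=4, p2=3, p3=4, p4=3) → (p0=1, p1=5, p2=2, p3=4, p4=0)
step 3: fire t2:  (p0=1, p1=5, p2=2, p3=4, p4=0) → (p0=0, p1=5, p2=4, p3=4, p4=3)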